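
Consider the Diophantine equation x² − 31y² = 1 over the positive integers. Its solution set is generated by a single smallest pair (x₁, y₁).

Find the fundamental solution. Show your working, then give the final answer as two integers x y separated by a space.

1520 273

√31 = [5; 1,1,3,5,3,1,1,10, …], period ℓ=8 (even) → k=7
k=0  a_k=5  p_k/q_k = 5/1
k=1  a_k=1  p_k/q_k = 6/1
k=2  a_k=1  p_k/q_k = 11/2
k=3  a_k=3  p_k/q_k = 39/7
k=4  a_k=5  p_k/q_k = 206/37
k=5  a_k=3  p_k/q_k = 657/118
k=6  a_k=1  p_k/q_k = 863/155
k=7  a_k=1  p_k/q_k = 1520/273
→ (1520, 273).  Check: 1520²=2310400, 31·273²=2310399, difference 1.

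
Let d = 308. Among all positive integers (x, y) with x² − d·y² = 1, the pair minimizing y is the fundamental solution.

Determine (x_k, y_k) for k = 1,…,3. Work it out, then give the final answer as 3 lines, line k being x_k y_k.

351 20
246401 14040
172973151 9856060

d=308: √d = [17; 1,1,4,1,1,34] (ℓ=6, even), read p_5/q_5
step 0: (17, 1)  from 17·(1,0) + (0,1)
…
step 2: (35, 2)  from 1·(18,1) + (17,1)
step 3: (158, 9)  from 4·(35,2) + (18,1)
step 4: (193, 11)  from 1·(158,9) + (35,2)
step 5: (351, 20)  from 1·(193,11) + (158,9)
fundamental: x₁=351, y₁=20  (since 123201 − 308·400 = 1)
(351+20√308)^2 = 246401 + 14040√308
(351+20√308)^3 = 172973151 + 9856060√308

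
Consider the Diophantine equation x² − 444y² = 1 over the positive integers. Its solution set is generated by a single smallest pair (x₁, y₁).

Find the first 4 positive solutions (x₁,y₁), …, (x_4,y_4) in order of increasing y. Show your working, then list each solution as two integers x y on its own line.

295 14
174049 8260
102688615 4873386
60586108801 2875289480

√444 → a₀=21, period (14,42); ℓ=2 even so k=1
i=0: a=21 ⇒ p=21, q=1
i=1: a=14 ⇒ p=295, q=14
→ (295, 14).  Check: 295²=87025, 444·14²=87024, difference 1.
(x_2, y_2) = (295·295 + 444·14·14, 295·14 + 14·295) = (174049, 8260)
(x_3, y_3) = (295·174049 + 444·14·8260, 295·8260 + 14·174049) = (102688615, 4873386)
(x_4, y_4) = (295·102688615 + 444·14·4873386, 295·4873386 + 14·102688615) = (60586108801, 2875289480)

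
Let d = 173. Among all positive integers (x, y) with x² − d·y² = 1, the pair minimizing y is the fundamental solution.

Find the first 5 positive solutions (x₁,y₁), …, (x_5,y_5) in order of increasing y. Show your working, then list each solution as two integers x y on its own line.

2499849 190060
12498490045601 950242601880
62488675684008728649 4750926036134042180
312424506839974574118902401 23753195401006348176659760
1562028181998744709597444087746249 118758803540015886040113314710300

d=173: √d = [13; 6,1,1,6,26] (ℓ=5, odd), read p_9/q_9
step 0: (13, 1)  from 13·(1,0) + (0,1)
…
step 4: (1118, 85)  from 6·(171,13) + (92,7)
…
step 6: (176552, 13423)  from 6·(29239,2223) + (1118,85)
step 7: (205791, 15646)  from 1·(176552,13423) + (29239,2223)
step 8: (382343, 29069)  from 1·(205791,15646) + (176552,13423)
step 9: (2499849, 190060)  from 6·(382343,29069) + (205791,15646)
→ (2499849, 190060).  Check: 2499849²=6249245022801, 173·190060²=6249245022800, difference 1.
k=2:  x_2 = 2499849·2499849+173·190060·190060 = 12498490045601,  y_2 = 2499849·190060+190060·2499849 = 950242601880
k=3:  x_3 = 2499849·12498490045601+173·190060·950242601880 = 62488675684008728649,  y_3 = 2499849·950242601880+190060·12498490045601 = 4750926036134042180
k=4:  x_4 = 2499849·62488675684008728649+173·190060·4750926036134042180 = 312424506839974574118902401,  y_4 = 2499849·4750926036134042180+190060·62488675684008728649 = 23753195401006348176659760
k=5:  x_5 = 2499849·312424506839974574118902401+173·190060·23753195401006348176659760 = 1562028181998744709597444087746249,  y_5 = 2499849·23753195401006348176659760+190060·312424506839974574118902401 = 118758803540015886040113314710300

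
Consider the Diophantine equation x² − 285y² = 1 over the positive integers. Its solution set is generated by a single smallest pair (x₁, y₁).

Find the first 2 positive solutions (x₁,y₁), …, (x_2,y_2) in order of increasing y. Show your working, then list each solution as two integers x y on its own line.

d=285: √d = [16; 1,7,2,7,1,32] (ℓ=6, even), read p_5/q_5
a_0=16:  p_0=16·1+0=16,  q_0=16·0+1=1
a_1=1:  p_1=1·16+1=17,  q_1=1·1+0=1
a_2=7:  p_2=7·17+16=135,  q_2=7·1+1=8
a_3=2:  p_3=2·135+17=287,  q_3=2·8+1=17
a_4=7:  p_4=7·287+135=2144,  q_4=7·17+8=127
a_5=1:  p_5=1·2144+287=2431,  q_5=1·127+17=144
(x₁, y₁) = (2431, 144);  2431² − 285·144² = 1 ✓
n=2: (2431,144)∘(2431,144) = (2431·2431+285·144·144, 2431·144+144·2431) = (11819521,700128)

2431 144
11819521 700128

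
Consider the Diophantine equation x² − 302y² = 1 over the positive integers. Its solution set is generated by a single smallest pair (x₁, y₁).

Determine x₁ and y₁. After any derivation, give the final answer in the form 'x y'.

4276623 246092

√302 → a₀=17, period (2,1,1,1,4,…,1,2,34); ℓ=16 even so k=15
k=0  a_k=17  p_k/q_k = 17/1
k=1  a_k=2  p_k/q_k = 35/2
…
k=3  a_k=1  p_k/q_k = 87/5
…
k=5  a_k=4  p_k/q_k = 643/37
…
k=8  a_k=16  p_k/q_k = 34513/1986
…
k=14  a_k=1  p_k/q_k = 1617193/93059
k=15  a_k=2  p_k/q_k = 4276623/246092
(x₁, y₁) = (4276623, 246092);  4276623² − 302·246092² = 1 ✓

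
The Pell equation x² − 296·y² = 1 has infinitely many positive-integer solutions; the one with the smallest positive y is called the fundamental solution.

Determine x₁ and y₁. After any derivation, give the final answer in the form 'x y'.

√296 = [17; 4,1,7,1,4,34, …], period ℓ=6 (even) → k=5
k=0  a_k=17  p_k/q_k = 17/1
…
k=4  a_k=1  p_k/q_k = 757/44
k=5  a_k=4  p_k/q_k = 3699/215
(x₁, y₁) = (3699, 215);  3699² − 296·215² = 1 ✓

3699 215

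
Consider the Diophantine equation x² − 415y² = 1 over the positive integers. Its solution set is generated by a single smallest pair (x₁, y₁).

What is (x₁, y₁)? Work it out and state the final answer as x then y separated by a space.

√415 → a₀=20, period (2,1,2,4,6,…,1,2,40); ℓ=16 even so k=15
step 0: (20, 1)  from 20·(1,0) + (0,1)
…
step 3: (163, 8)  from 2·(61,3) + (41,2)
…
step 5: (4441, 218)  from 6·(713,35) + (163,8)
step 6: (5154, 253)  from 1·(4441,218) + (713,35)
…
step 13: (4730294, 232201)  from 2·(2110961,103623) + (508372,24955)
step 14: (6841255, 335824)  from 1·(4730294,232201) + (2110961,103623)
step 15: (18412804, 903849)  from 2·(6841255,335824) + (4730294,232201)
(x₁, y₁) = (18412804, 903849);  18412804² − 415·903849² = 1 ✓

18412804 903849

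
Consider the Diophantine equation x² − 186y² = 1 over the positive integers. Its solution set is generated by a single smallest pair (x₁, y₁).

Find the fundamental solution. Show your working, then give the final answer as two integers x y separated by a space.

√186 → a₀=13, period (1,1,1,3,4,3,1,1,1,26); ℓ=10 even so k=9
step 0: (13, 1)  from 13·(1,0) + (0,1)
…
step 2: (27, 2)  from 1·(14,1) + (13,1)
step 3: (41, 3)  from 1·(27,2) + (14,1)
…
step 5: (641, 47)  from 4·(150,11) + (41,3)
…
step 7: (2714, 199)  from 1·(2073,152) + (641,47)
step 8: (4787, 351)  from 1·(2714,199) + (2073,152)
step 9: (7501, 550)  from 1·(4787,351) + (2714,199)
fundamental: x₁=7501, y₁=550  (since 56265001 − 186·302500 = 1)

7501 550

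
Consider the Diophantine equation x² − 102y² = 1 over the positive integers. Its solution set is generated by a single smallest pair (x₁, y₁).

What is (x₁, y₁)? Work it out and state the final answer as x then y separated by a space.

√102 = [10; 10,20, …], period ℓ=2 (even) → k=1
step 0: (10, 1)  from 10·(1,0) + (0,1)
step 1: (101, 10)  from 10·(10,1) + (1,0)
→ (101, 10).  Check: 101²=10201, 102·10²=10200, difference 1.

101 10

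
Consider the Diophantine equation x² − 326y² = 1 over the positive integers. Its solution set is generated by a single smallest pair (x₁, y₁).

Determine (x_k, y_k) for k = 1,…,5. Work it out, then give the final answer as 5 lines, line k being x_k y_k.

325 18
211249 11700
137311525 7604982
89252280001 4943226600
58013844689125 3213089685018

d=326: √d = [18; 18,36] (ℓ=2, even), read p_1/q_1
i=0: a=18 ⇒ p=18, q=1
i=1: a=18 ⇒ p=325, q=18
→ (325, 18).  Check: 325²=105625, 326·18²=105624, difference 1.
n=2: (325,18)∘(325,18) = (325·325+326·18·18, 325·18+18·325) = (211249,11700)
n=3: (211249,11700)∘(325,18) = (325·211249+326·18·11700, 325·11700+18·211249) = (137311525,7604982)
n=4: (137311525,7604982)∘(325,18) = (325·137311525+326·18·7604982, 325·7604982+18·137311525) = (89252280001,4943226600)
n=5: (89252280001,4943226600)∘(325,18) = (325·89252280001+326·18·4943226600, 325·4943226600+18·89252280001) = (58013844689125,3213089685018)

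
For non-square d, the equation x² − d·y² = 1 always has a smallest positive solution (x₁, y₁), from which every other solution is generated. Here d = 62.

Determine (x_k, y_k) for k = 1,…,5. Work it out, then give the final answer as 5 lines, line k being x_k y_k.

√62 → a₀=7, period (1,6,1,14); ℓ=4 even so k=3
k=0  a_k=7  p_k/q_k = 7/1
k=1  a_k=1  p_k/q_k = 8/1
k=2  a_k=6  p_k/q_k = 55/7
k=3  a_k=1  p_k/q_k = 63/8
(x₁, y₁) = (63, 8);  63² − 62·8² = 1 ✓
(63+8√62)^2 = 7937 + 1008√62
(63+8√62)^3 = 999999 + 127000√62
(63+8√62)^4 = 125991937 + 16000992√62
(63+8√62)^5 = 15873984063 + 2015997992√62

63 8
7937 1008
999999 127000
125991937 16000992
15873984063 2015997992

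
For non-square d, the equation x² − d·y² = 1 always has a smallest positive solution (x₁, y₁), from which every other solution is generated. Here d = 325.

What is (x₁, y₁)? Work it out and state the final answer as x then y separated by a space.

649 36

√325 = [18; 36, …], period ℓ=1 (odd) → k=1
i=0: a=18 ⇒ p=18, q=1
i=1: a=36 ⇒ p=649, q=36
fundamental: x₁=649, y₁=36  (since 421201 − 325·1296 = 1)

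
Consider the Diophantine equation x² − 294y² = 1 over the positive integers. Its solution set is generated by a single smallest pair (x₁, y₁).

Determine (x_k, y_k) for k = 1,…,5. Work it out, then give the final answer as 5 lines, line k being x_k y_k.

√294 = [17; 6,1,4,1,6,34, …], period ℓ=6 (even) → k=5
k=0  a_k=17  p_k/q_k = 17/1
k=1  a_k=6  p_k/q_k = 103/6
k=2  a_k=1  p_k/q_k = 120/7
k=3  a_k=4  p_k/q_k = 583/34
k=4  a_k=1  p_k/q_k = 703/41
k=5  a_k=6  p_k/q_k = 4801/280
→ (4801, 280).  Check: 4801²=23049601, 294·280²=23049600, difference 1.
n=2: (4801,280)∘(4801,280) = (4801·4801+294·280·280, 4801·280+280·4801) = (46099201,2688560)
n=3: (46099201,2688560)∘(4801,280) = (4801·46099201+294·280·2688560, 4801·2688560+280·46099201) = (442644523201,25815552840)
n=4: (442644523201,25815552840)∘(4801,280) = (4801·442644523201+294·280·25815552840, 4801·25815552840+280·442644523201) = (4250272665676801,247880935681120)
n=5: (4250272665676801,247880935681120)∘(4801,280) = (4801·4250272665676801+294·280·247880935681120, 4801·247880935681120+280·4250272665676801) = (40811117693184120001,2380152718594561400)

4801 280
46099201 2688560
442644523201 25815552840
4250272665676801 247880935681120
40811117693184120001 2380152718594561400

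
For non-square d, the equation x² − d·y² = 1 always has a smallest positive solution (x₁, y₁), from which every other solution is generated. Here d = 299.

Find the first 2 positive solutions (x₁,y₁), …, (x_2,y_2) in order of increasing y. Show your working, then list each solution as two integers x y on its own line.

d=299: √d = [17; 3,2,3,34] (ℓ=4, even), read p_3/q_3
a_0=17:  p_0=17·1+0=17,  q_0=17·0+1=1
…
a_2=2:  p_2=2·52+17=121,  q_2=2·3+1=7
a_3=3:  p_3=3·121+52=415,  q_3=3·7+3=24
→ (415, 24).  Check: 415²=172225, 299·24²=172224, difference 1.
(x_2, y_2) = (415·415 + 299·24·24, 415·24 + 24·415) = (344449, 19920)

415 24
344449 19920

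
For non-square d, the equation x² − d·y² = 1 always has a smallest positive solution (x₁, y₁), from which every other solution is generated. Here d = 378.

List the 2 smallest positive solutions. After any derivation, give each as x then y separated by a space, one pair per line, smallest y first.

8749 450
153090001 7874100

d=378: √d = [19; 2,3,1,4,1,3,2,38] (ℓ=8, even), read p_7/q_7
step 0: (19, 1)  from 19·(1,0) + (0,1)
…
step 6: (3869, 199)  from 3·(1011,52) + (836,43)
step 7: (8749, 450)  from 2·(3869,199) + (1011,52)
fundamental: x₁=8749, y₁=450  (since 76545001 − 378·202500 = 1)
k=2:  x_2 = 8749·8749+378·450·450 = 153090001,  y_2 = 8749·450+450·8749 = 7874100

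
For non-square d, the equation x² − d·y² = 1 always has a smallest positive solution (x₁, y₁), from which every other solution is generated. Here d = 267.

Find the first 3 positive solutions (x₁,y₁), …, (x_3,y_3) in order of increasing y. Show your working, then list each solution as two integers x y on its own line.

[16; 2,1,15,1,2,32] for √267; ℓ=6 ⇒ convergent index 5
a_0=16:  p_0=16·1+0=16,  q_0=16·0+1=1
a_1=2:  p_1=2·16+1=33,  q_1=2·1+0=2
a_2=1:  p_2=1·33+16=49,  q_2=1·2+1=3
a_3=15:  p_3=15·49+33=768,  q_3=15·3+2=47
a_4=1:  p_4=1·768+49=817,  q_4=1·47+3=50
a_5=2:  p_5=2·817+768=2402,  q_5=2·50+47=147
→ (2402, 147).  Check: 2402²=5769604, 267·147²=5769603, difference 1.
(x_2, y_2) = (2402·2402 + 267·147·147, 2402·147 + 147·2402) = (11539207, 706188)
(x_3, y_3) = (2402·11539207 + 267·147·706188, 2402·706188 + 147·11539207) = (55434348026, 3392527005)

2402 147
11539207 706188
55434348026 3392527005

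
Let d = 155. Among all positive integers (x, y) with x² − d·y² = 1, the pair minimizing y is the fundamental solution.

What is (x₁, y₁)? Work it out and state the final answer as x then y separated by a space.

√155 → a₀=12, period (2,4,2,24); ℓ=4 even so k=3
step 0: (12, 1)  from 12·(1,0) + (0,1)
step 1: (25, 2)  from 2·(12,1) + (1,0)
step 2: (112, 9)  from 4·(25,2) + (12,1)
step 3: (249, 20)  from 2·(112,9) + (25,2)
(x₁, y₁) = (249, 20);  249² − 155·20² = 1 ✓

249 20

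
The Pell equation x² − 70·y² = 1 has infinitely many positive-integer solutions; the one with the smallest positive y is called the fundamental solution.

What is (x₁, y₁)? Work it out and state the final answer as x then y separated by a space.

d=70: √d = [8; 2,1,2,1,2,16] (ℓ=6, even), read p_5/q_5
k=0  a_k=8  p_k/q_k = 8/1
…
k=3  a_k=2  p_k/q_k = 67/8
k=4  a_k=1  p_k/q_k = 92/11
k=5  a_k=2  p_k/q_k = 251/30
fundamental: x₁=251, y₁=30  (since 63001 − 70·900 = 1)

251 30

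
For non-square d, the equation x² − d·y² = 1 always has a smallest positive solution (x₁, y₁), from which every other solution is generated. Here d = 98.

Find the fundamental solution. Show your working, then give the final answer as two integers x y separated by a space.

99 10

[9; 1,8,1,18] for √98; ℓ=4 ⇒ convergent index 3
a_0=9:  p_0=9·1+0=9,  q_0=9·0+1=1
a_1=1:  p_1=1·9+1=10,  q_1=1·1+0=1
a_2=8:  p_2=8·10+9=89,  q_2=8·1+1=9
a_3=1:  p_3=1·89+10=99,  q_3=1·9+1=10
→ (99, 10).  Check: 99²=9801, 98·10²=9800, difference 1.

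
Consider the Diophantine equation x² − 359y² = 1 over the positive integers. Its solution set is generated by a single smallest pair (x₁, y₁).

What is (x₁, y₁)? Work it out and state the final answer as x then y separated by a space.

360 19

√359 → a₀=18, period (1,17,1,36); ℓ=4 even so k=3
step 0: (18, 1)  from 18·(1,0) + (0,1)
step 1: (19, 1)  from 1·(18,1) + (1,0)
step 2: (341, 18)  from 17·(19,1) + (18,1)
step 3: (360, 19)  from 1·(341,18) + (19,1)
→ (360, 19).  Check: 360²=129600, 359·19²=129599, difference 1.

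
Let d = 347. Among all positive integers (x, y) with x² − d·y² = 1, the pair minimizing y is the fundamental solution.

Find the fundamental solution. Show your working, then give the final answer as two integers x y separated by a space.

[18; 1,1,1,2,4,…,1,1,36] for √347; ℓ=14 ⇒ convergent index 13
step 0: (18, 1)  from 18·(1,0) + (0,1)
step 1: (19, 1)  from 1·(18,1) + (1,0)
step 2: (37, 2)  from 1·(19,1) + (18,1)
step 3: (56, 3)  from 1·(37,2) + (19,1)
…
step 5: (652, 35)  from 4·(149,8) + (56,3)
step 6: (801, 43)  from 1·(652,35) + (149,8)
step 7: (14269, 766)  from 17·(801,43) + (652,35)
step 8: (15070, 809)  from 1·(14269,766) + (801,43)
…
step 10: (164168, 8813)  from 2·(74549,4002) + (15070,809)
step 11: (238717, 12815)  from 1·(164168,8813) + (74549,4002)
step 12: (402885, 21628)  from 1·(238717,12815) + (164168,8813)
step 13: (641602, 34443)  from 1·(402885,21628) + (238717,12815)
(x₁, y₁) = (641602, 34443);  641602² − 347·34443² = 1 ✓

641602 34443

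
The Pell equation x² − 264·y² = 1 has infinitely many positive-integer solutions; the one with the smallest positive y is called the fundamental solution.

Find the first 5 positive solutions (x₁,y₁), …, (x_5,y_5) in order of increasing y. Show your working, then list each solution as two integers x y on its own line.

√264 → a₀=16, period (4,32); ℓ=2 even so k=1
k=0  a_k=16  p_k/q_k = 16/1
k=1  a_k=4  p_k/q_k = 65/4
(x₁, y₁) = (65, 4);  65² − 264·4² = 1 ✓
n=2: (65,4)∘(65,4) = (65·65+264·4·4, 65·4+4·65) = (8449,520)
n=3: (8449,520)∘(65,4) = (65·8449+264·4·520, 65·520+4·8449) = (1098305,67596)
n=4: (1098305,67596)∘(65,4) = (65·1098305+264·4·67596, 65·67596+4·1098305) = (142771201,8786960)
n=5: (142771201,8786960)∘(65,4) = (65·142771201+264·4·8786960, 65·8786960+4·142771201) = (18559157825,1142237204)

65 4
8449 520
1098305 67596
142771201 8786960
18559157825 1142237204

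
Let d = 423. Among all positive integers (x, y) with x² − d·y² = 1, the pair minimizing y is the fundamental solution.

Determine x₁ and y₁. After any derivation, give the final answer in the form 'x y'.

4607 224

√423 = [20; 1,1,3,4,3,1,1,40, …], period ℓ=8 (even) → k=7
i=0: a=20 ⇒ p=20, q=1
i=1: a=1 ⇒ p=21, q=1
i=2: a=1 ⇒ p=41, q=2
i=3: a=3 ⇒ p=144, q=7
i=4: a=4 ⇒ p=617, q=30
…
i=6: a=1 ⇒ p=2612, q=127
i=7: a=1 ⇒ p=4607, q=224
→ (4607, 224).  Check: 4607²=21224449, 423·224²=21224448, difference 1.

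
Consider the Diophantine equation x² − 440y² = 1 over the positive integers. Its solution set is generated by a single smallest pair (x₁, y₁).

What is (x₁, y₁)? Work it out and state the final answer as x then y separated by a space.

[20; 1,40] for √440; ℓ=2 ⇒ convergent index 1
k=0  a_k=20  p_k/q_k = 20/1
k=1  a_k=1  p_k/q_k = 21/1
→ (21, 1).  Check: 21²=441, 440·1²=440, difference 1.

21 1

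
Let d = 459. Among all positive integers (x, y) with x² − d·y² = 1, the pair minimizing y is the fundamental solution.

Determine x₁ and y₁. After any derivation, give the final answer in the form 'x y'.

[21; 2,2,1,4,21,4,1,2,2,42] for √459; ℓ=10 ⇒ convergent index 9
a_0=21:  p_0=21·1+0=21,  q_0=21·0+1=1
…
a_3=1:  p_3=1·107+43=150,  q_3=1·5+2=7
a_4=4:  p_4=4·150+107=707,  q_4=4·7+5=33
…
a_7=1:  p_7=1·60695+14997=75692,  q_7=1·2833+700=3533
a_8=2:  p_8=2·75692+60695=212079,  q_8=2·3533+2833=9899
a_9=2:  p_9=2·212079+75692=499850,  q_9=2·9899+3533=23331
(x₁, y₁) = (499850, 23331);  499850² − 459·23331² = 1 ✓

499850 23331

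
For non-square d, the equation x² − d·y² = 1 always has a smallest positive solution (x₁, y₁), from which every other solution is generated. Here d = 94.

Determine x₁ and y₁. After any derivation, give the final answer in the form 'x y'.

2143295 221064

[9; 1,2,3,1,1,…,2,1,18] for √94; ℓ=16 ⇒ convergent index 15
a_0=9:  p_0=9·1+0=9,  q_0=9·0+1=1
a_1=1:  p_1=1·9+1=10,  q_1=1·1+0=1
…
a_3=3:  p_3=3·29+10=97,  q_3=3·3+1=10
a_4=1:  p_4=1·97+29=126,  q_4=1·10+3=13
…
a_6=5:  p_6=5·223+126=1241,  q_6=5·23+13=128
…
a_8=8:  p_8=8·1464+1241=12953,  q_8=8·151+128=1336
a_9=1:  p_9=1·12953+1464=14417,  q_9=1·1336+151=1487
…
a_13=3:  p_13=3·184493+99455=652934,  q_13=3·19029+10258=67345
a_14=2:  p_14=2·652934+184493=1490361,  q_14=2·67345+19029=153719
a_15=1:  p_15=1·1490361+652934=2143295,  q_15=1·153719+67345=221064
fundamental: x₁=2143295, y₁=221064  (since 4593713457025 − 94·48869292096 = 1)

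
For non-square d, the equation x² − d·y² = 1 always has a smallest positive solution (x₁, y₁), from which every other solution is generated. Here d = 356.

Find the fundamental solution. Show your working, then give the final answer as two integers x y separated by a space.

d=356: √d = [18; 1,6,1,1,2,…,6,1,36] (ℓ=14, even), read p_13/q_13
step 0: (18, 1)  from 18·(1,0) + (0,1)
step 1: (19, 1)  from 1·(18,1) + (1,0)
step 2: (132, 7)  from 6·(19,1) + (18,1)
…
step 4: (283, 15)  from 1·(151,8) + (132,7)
step 5: (717, 38)  from 2·(283,15) + (151,8)
…
step 7: (8717, 462)  from 8·(1000,53) + (717,38)
…
step 9: (28151, 1492)  from 2·(9717,515) + (8717,462)
step 10: (37868, 2007)  from 1·(28151,1492) + (9717,515)
step 11: (66019, 3499)  from 1·(37868,2007) + (28151,1492)
step 12: (433982, 23001)  from 6·(66019,3499) + (37868,2007)
step 13: (500001, 26500)  from 1·(433982,23001) + (66019,3499)
(x₁, y₁) = (500001, 26500);  500001² − 356·26500² = 1 ✓

500001 26500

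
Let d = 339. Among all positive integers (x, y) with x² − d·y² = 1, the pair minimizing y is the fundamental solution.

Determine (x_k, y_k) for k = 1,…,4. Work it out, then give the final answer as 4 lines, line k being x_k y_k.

√339 = [18; 2,2,2,1,17,1,2,2,2,36, …], period ℓ=10 (even) → k=9
a_0=18:  p_0=18·1+0=18,  q_0=18·0+1=1
a_1=2:  p_1=2·18+1=37,  q_1=2·1+0=2
a_2=2:  p_2=2·37+18=92,  q_2=2·2+1=5
a_3=2:  p_3=2·92+37=221,  q_3=2·5+2=12
…
a_5=17:  p_5=17·313+221=5542,  q_5=17·17+12=301
…
a_7=2:  p_7=2·5855+5542=17252,  q_7=2·318+301=937
a_8=2:  p_8=2·17252+5855=40359,  q_8=2·937+318=2192
a_9=2:  p_9=2·40359+17252=97970,  q_9=2·2192+937=5321
(x₁, y₁) = (97970, 5321);  97970² − 339·5321² = 1 ✓
(97970+5321√339)^2 = 19196241799 + 1042596740√339
(97970+5321√339)^3 = 3761311617998090 + 204286405230279√339
(97970+5321√339)^4 = 736991398411349512801 + 40027878239778270520√339

97970 5321
19196241799 1042596740
3761311617998090 204286405230279
736991398411349512801 40027878239778270520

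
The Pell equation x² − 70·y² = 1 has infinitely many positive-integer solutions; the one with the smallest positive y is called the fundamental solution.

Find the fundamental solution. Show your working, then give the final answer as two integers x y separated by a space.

251 30

d=70: √d = [8; 2,1,2,1,2,16] (ℓ=6, even), read p_5/q_5
i=0: a=8 ⇒ p=8, q=1
…
i=3: a=2 ⇒ p=67, q=8
i=4: a=1 ⇒ p=92, q=11
i=5: a=2 ⇒ p=251, q=30
→ (251, 30).  Check: 251²=63001, 70·30²=63000, difference 1.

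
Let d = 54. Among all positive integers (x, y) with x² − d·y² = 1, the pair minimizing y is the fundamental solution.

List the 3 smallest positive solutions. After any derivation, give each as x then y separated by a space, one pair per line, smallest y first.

d=54: √d = [7; 2,1,6,1,2,14] (ℓ=6, even), read p_5/q_5
a_0=7:  p_0=7·1+0=7,  q_0=7·0+1=1
a_1=2:  p_1=2·7+1=15,  q_1=2·1+0=2
a_2=1:  p_2=1·15+7=22,  q_2=1·2+1=3
…
a_4=1:  p_4=1·147+22=169,  q_4=1·20+3=23
a_5=2:  p_5=2·169+147=485,  q_5=2·23+20=66
fundamental: x₁=485, y₁=66  (since 235225 − 54·4356 = 1)
(485+66√54)^2 = 470449 + 64020√54
(485+66√54)^3 = 456335045 + 62099334√54

485 66
470449 64020
456335045 62099334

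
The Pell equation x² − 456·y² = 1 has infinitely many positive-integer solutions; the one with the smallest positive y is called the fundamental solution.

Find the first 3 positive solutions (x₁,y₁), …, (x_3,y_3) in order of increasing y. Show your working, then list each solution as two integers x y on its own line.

[21; 2,1,4,1,2,42] for √456; ℓ=6 ⇒ convergent index 5
i=0: a=21 ⇒ p=21, q=1
…
i=2: a=1 ⇒ p=64, q=3
i=3: a=4 ⇒ p=299, q=14
i=4: a=1 ⇒ p=363, q=17
i=5: a=2 ⇒ p=1025, q=48
(x₁, y₁) = (1025, 48);  1025² − 456·48² = 1 ✓
k=2:  x_2 = 1025·1025+456·48·48 = 2101249,  y_2 = 1025·48+48·1025 = 98400
k=3:  x_3 = 1025·2101249+456·48·98400 = 4307559425,  y_3 = 1025·98400+48·2101249 = 201719952

1025 48
2101249 98400
4307559425 201719952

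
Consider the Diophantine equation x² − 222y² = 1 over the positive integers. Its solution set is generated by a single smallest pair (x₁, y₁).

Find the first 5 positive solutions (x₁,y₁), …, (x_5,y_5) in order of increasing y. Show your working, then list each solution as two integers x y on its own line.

√222 → a₀=14, period (1,8,1,28); ℓ=4 even so k=3
i=0: a=14 ⇒ p=14, q=1
…
i=2: a=8 ⇒ p=134, q=9
i=3: a=1 ⇒ p=149, q=10
→ (149, 10).  Check: 149²=22201, 222·10²=22200, difference 1.
(149+10√222)^2 = 44401 + 2980√222
(149+10√222)^3 = 13231349 + 888030√222
(149+10√222)^4 = 3942897601 + 264629960√222
(149+10√222)^5 = 1174970253749 + 78858840050√222

149 10
44401 2980
13231349 888030
3942897601 264629960
1174970253749 78858840050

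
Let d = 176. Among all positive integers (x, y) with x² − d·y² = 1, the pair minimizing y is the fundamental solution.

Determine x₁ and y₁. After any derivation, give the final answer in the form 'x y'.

[13; 3,1,3,26] for √176; ℓ=4 ⇒ convergent index 3
a_0=13:  p_0=13·1+0=13,  q_0=13·0+1=1
a_1=3:  p_1=3·13+1=40,  q_1=3·1+0=3
a_2=1:  p_2=1·40+13=53,  q_2=1·3+1=4
a_3=3:  p_3=3·53+40=199,  q_3=3·4+3=15
→ (199, 15).  Check: 199²=39601, 176·15²=39600, difference 1.

199 15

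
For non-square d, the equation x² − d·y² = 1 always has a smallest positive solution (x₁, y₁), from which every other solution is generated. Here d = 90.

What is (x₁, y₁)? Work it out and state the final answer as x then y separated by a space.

19 2

√90 → a₀=9, period (2,18); ℓ=2 even so k=1
step 0: (9, 1)  from 9·(1,0) + (0,1)
step 1: (19, 2)  from 2·(9,1) + (1,0)
(x₁, y₁) = (19, 2);  19² − 90·2² = 1 ✓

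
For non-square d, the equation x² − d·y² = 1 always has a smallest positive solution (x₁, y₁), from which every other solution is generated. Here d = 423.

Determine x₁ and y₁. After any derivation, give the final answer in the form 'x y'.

4607 224

[20; 1,1,3,4,3,1,1,40] for √423; ℓ=8 ⇒ convergent index 7
k=0  a_k=20  p_k/q_k = 20/1
k=1  a_k=1  p_k/q_k = 21/1
k=2  a_k=1  p_k/q_k = 41/2
k=3  a_k=3  p_k/q_k = 144/7
k=4  a_k=4  p_k/q_k = 617/30
…
k=6  a_k=1  p_k/q_k = 2612/127
k=7  a_k=1  p_k/q_k = 4607/224
(x₁, y₁) = (4607, 224);  4607² − 423·224² = 1 ✓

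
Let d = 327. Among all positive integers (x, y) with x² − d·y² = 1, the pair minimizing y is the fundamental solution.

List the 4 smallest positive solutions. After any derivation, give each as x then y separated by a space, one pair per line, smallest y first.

217 12
94177 5208
40872601 2260260
17738614657 980947632

[18; 12,36] for √327; ℓ=2 ⇒ convergent index 1
i=0: a=18 ⇒ p=18, q=1
i=1: a=12 ⇒ p=217, q=12
→ (217, 12).  Check: 217²=47089, 327·12²=47088, difference 1.
(x_2, y_2) = (217·217 + 327·12·12, 217·12 + 12·217) = (94177, 5208)
(x_3, y_3) = (217·94177 + 327·12·5208, 217·5208 + 12·94177) = (40872601, 2260260)
(x_4, y_4) = (217·40872601 + 327·12·2260260, 217·2260260 + 12·40872601) = (17738614657, 980947632)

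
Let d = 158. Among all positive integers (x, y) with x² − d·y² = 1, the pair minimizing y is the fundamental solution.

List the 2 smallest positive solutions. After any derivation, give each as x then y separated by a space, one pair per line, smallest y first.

7743 616
119908097 9539376

√158 → a₀=12, period (1,1,3,12,3,1,1,24); ℓ=8 even so k=7
i=0: a=12 ⇒ p=12, q=1
i=1: a=1 ⇒ p=13, q=1
i=2: a=1 ⇒ p=25, q=2
i=3: a=3 ⇒ p=88, q=7
i=4: a=12 ⇒ p=1081, q=86
…
i=6: a=1 ⇒ p=4412, q=351
i=7: a=1 ⇒ p=7743, q=616
→ (7743, 616).  Check: 7743²=59954049, 158·616²=59954048, difference 1.
(x_2, y_2) = (7743·7743 + 158·616·616, 7743·616 + 616·7743) = (119908097, 9539376)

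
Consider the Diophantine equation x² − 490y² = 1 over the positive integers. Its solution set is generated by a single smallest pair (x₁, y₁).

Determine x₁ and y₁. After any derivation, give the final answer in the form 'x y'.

1039681 46968

d=490: √d = [22; 7,2,1,4,4,4,1,2,7,44] (ℓ=10, even), read p_9/q_9
step 0: (22, 1)  from 22·(1,0) + (0,1)
step 1: (155, 7)  from 7·(22,1) + (1,0)
…
step 5: (9607, 434)  from 4·(2280,103) + (487,22)
step 6: (40708, 1839)  from 4·(9607,434) + (2280,103)
…
step 8: (141338, 6385)  from 2·(50315,2273) + (40708,1839)
step 9: (1039681, 46968)  from 7·(141338,6385) + (50315,2273)
→ (1039681, 46968).  Check: 1039681²=1080936581761, 490·46968²=1080936581760, difference 1.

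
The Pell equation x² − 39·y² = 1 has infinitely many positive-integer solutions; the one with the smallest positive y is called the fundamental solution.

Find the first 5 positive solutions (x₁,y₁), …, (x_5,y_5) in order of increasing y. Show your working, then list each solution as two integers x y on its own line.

25 4
1249 200
62425 9996
3120001 499600
155937625 24970004

√39 = [6; 4,12, …], period ℓ=2 (even) → k=1
k=0  a_k=6  p_k/q_k = 6/1
k=1  a_k=4  p_k/q_k = 25/4
fundamental: x₁=25, y₁=4  (since 625 − 39·16 = 1)
(x_2, y_2) = (25·25 + 39·4·4, 25·4 + 4·25) = (1249, 200)
(x_3, y_3) = (25·1249 + 39·4·200, 25·200 + 4·1249) = (62425, 9996)
(x_4, y_4) = (25·62425 + 39·4·9996, 25·9996 + 4·62425) = (3120001, 499600)
(x_5, y_5) = (25·3120001 + 39·4·499600, 25·499600 + 4·3120001) = (155937625, 24970004)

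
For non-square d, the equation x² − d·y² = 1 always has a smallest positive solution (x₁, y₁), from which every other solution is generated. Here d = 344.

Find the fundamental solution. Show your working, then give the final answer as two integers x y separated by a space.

√344 → a₀=18, period (1,1,4,1,3,1,4,1,1,36); ℓ=10 even so k=9
step 0: (18, 1)  from 18·(1,0) + (0,1)
step 1: (19, 1)  from 1·(18,1) + (1,0)
step 2: (37, 2)  from 1·(19,1) + (18,1)
step 3: (167, 9)  from 4·(37,2) + (19,1)
…
step 5: (779, 42)  from 3·(204,11) + (167,9)
step 6: (983, 53)  from 1·(779,42) + (204,11)
step 7: (4711, 254)  from 4·(983,53) + (779,42)
step 8: (5694, 307)  from 1·(4711,254) + (983,53)
step 9: (10405, 561)  from 1·(5694,307) + (4711,254)
→ (10405, 561).  Check: 10405²=108264025, 344·561²=108264024, difference 1.

10405 561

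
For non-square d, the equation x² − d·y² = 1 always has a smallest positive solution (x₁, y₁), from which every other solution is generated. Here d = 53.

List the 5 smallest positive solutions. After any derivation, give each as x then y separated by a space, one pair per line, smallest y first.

66249 9100
8777860001 1205731800
1163048894346249 159757052027300
154101652394311440001 21167489878307463600
20418160737778428282906249 2804650073736225260045500

d=53: √d = [7; 3,1,1,3,14] (ℓ=5, odd), read p_9/q_9
i=0: a=7 ⇒ p=7, q=1
…
i=2: a=1 ⇒ p=29, q=4
i=3: a=1 ⇒ p=51, q=7
…
i=5: a=14 ⇒ p=2599, q=357
i=6: a=3 ⇒ p=7979, q=1096
…
i=8: a=1 ⇒ p=18557, q=2549
i=9: a=3 ⇒ p=66249, q=9100
fundamental: x₁=66249, y₁=9100  (since 4388930001 − 53·82810000 = 1)
n=2: (66249,9100)∘(66249,9100) = (66249·66249+53·9100·9100, 66249·9100+9100·66249) = (8777860001,1205731800)
n=3: (8777860001,1205731800)∘(66249,9100) = (66249·8777860001+53·9100·1205731800, 66249·1205731800+9100·8777860001) = (1163048894346249,159757052027300)
n=4: (1163048894346249,159757052027300)∘(66249,9100) = (66249·1163048894346249+53·9100·159757052027300, 66249·159757052027300+9100·1163048894346249) = (154101652394311440001,21167489878307463600)
n=5: (154101652394311440001,21167489878307463600)∘(66249,9100) = (66249·154101652394311440001+53·9100·21167489878307463600, 66249·21167489878307463600+9100·154101652394311440001) = (20418160737778428282906249,2804650073736225260045500)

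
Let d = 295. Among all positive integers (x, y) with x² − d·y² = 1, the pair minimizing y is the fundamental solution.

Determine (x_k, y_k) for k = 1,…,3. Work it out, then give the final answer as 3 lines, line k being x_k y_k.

√295 = [17; 5,1,2,3,2,6,2,3,2,1,5,34, …], period ℓ=12 (even) → k=11
step 0: (17, 1)  from 17·(1,0) + (0,1)
…
step 3: (292, 17)  from 2·(103,6) + (86,5)
step 4: (979, 57)  from 3·(292,17) + (103,6)
step 5: (2250, 131)  from 2·(979,57) + (292,17)
step 6: (14479, 843)  from 6·(2250,131) + (979,57)
step 7: (31208, 1817)  from 2·(14479,843) + (2250,131)
step 8: (108103, 6294)  from 3·(31208,1817) + (14479,843)
…
step 10: (355517, 20699)  from 1·(247414,14405) + (108103,6294)
step 11: (2024999, 117900)  from 5·(355517,20699) + (247414,14405)
(x₁, y₁) = (2024999, 117900);  2024999² − 295·117900² = 1 ✓
(x_2, y_2) = (2024999·2024999 + 295·117900·117900, 2024999·117900 + 117900·2024999) = (8201241900001, 477494764200)
(x_3, y_3) = (2024999·8201241900001 + 295·117900·477494764200, 2024999·477494764200 + 117900·8201241900001) = (33215013292518224999, 1933852840020353700)

2024999 117900
8201241900001 477494764200
33215013292518224999 1933852840020353700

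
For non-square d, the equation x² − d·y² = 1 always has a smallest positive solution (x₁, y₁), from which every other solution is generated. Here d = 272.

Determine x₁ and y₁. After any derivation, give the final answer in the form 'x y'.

√272 = [16; 2,32, …], period ℓ=2 (even) → k=1
i=0: a=16 ⇒ p=16, q=1
i=1: a=2 ⇒ p=33, q=2
(x₁, y₁) = (33, 2);  33² − 272·2² = 1 ✓

33 2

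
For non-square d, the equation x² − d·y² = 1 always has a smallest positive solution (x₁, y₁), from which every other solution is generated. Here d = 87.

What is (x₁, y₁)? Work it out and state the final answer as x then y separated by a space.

28 3

[9; 3,18] for √87; ℓ=2 ⇒ convergent index 1
a_0=9:  p_0=9·1+0=9,  q_0=9·0+1=1
a_1=3:  p_1=3·9+1=28,  q_1=3·1+0=3
→ (28, 3).  Check: 28²=784, 87·3²=783, difference 1.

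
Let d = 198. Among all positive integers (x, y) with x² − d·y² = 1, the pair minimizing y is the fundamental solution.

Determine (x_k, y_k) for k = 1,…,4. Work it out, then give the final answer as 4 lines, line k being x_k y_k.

197 14
77617 5516
30580901 2173290
12048797377 856270744

√198 = [14; 14,28, …], period ℓ=2 (even) → k=1
step 0: (14, 1)  from 14·(1,0) + (0,1)
step 1: (197, 14)  from 14·(14,1) + (1,0)
fundamental: x₁=197, y₁=14  (since 38809 − 198·196 = 1)
k=2:  x_2 = 197·197+198·14·14 = 77617,  y_2 = 197·14+14·197 = 5516
k=3:  x_3 = 197·77617+198·14·5516 = 30580901,  y_3 = 197·5516+14·77617 = 2173290
k=4:  x_4 = 197·30580901+198·14·2173290 = 12048797377,  y_4 = 197·2173290+14·30580901 = 856270744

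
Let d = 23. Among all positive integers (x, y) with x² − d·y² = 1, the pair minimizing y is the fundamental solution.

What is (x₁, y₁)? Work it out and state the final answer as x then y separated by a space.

√23 = [4; 1,3,1,8, …], period ℓ=4 (even) → k=3
i=0: a=4 ⇒ p=4, q=1
…
i=2: a=3 ⇒ p=19, q=4
i=3: a=1 ⇒ p=24, q=5
→ (24, 5).  Check: 24²=576, 23·5²=575, difference 1.

24 5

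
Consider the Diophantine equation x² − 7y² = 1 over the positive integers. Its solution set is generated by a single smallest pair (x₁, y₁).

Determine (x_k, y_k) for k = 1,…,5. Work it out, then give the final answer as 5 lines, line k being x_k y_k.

√7 → a₀=2, period (1,1,1,4); ℓ=4 even so k=3
k=0  a_k=2  p_k/q_k = 2/1
…
k=2  a_k=1  p_k/q_k = 5/2
k=3  a_k=1  p_k/q_k = 8/3
→ (8, 3).  Check: 8²=64, 7·3²=63, difference 1.
k=2:  x_2 = 8·8+7·3·3 = 127,  y_2 = 8·3+3·8 = 48
k=3:  x_3 = 8·127+7·3·48 = 2024,  y_3 = 8·48+3·127 = 765
k=4:  x_4 = 8·2024+7·3·765 = 32257,  y_4 = 8·765+3·2024 = 12192
k=5:  x_5 = 8·32257+7·3·12192 = 514088,  y_5 = 8·12192+3·32257 = 194307

8 3
127 48
2024 765
32257 12192
514088 194307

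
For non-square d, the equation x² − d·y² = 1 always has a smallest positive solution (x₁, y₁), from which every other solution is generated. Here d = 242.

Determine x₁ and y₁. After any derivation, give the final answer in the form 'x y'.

d=242: √d = [15; 1,1,3,1,14,1,3,1,1,30] (ℓ=10, even), read p_9/q_9
i=0: a=15 ⇒ p=15, q=1
i=1: a=1 ⇒ p=16, q=1
i=2: a=1 ⇒ p=31, q=2
…
i=5: a=14 ⇒ p=2069, q=133
i=6: a=1 ⇒ p=2209, q=142
…
i=8: a=1 ⇒ p=10905, q=701
i=9: a=1 ⇒ p=19601, q=1260
fundamental: x₁=19601, y₁=1260  (since 384199201 − 242·1587600 = 1)

19601 1260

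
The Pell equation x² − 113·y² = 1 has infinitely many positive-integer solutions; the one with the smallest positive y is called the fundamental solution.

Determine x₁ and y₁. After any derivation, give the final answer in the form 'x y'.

1204353 113296

√113 → a₀=10, period (1,1,1,2,2,1,1,1,20); ℓ=9 odd so k=17
step 0: (10, 1)  from 10·(1,0) + (0,1)
step 1: (11, 1)  from 1·(10,1) + (1,0)
…
step 4: (85, 8)  from 2·(32,3) + (21,2)
step 5: (202, 19)  from 2·(85,8) + (32,3)
…
step 7: (489, 46)  from 1·(287,27) + (202,19)
step 8: (776, 73)  from 1·(489,46) + (287,27)
step 9: (16009, 1506)  from 20·(776,73) + (489,46)
step 10: (16785, 1579)  from 1·(16009,1506) + (776,73)
step 11: (32794, 3085)  from 1·(16785,1579) + (16009,1506)
step 12: (49579, 4664)  from 1·(32794,3085) + (16785,1579)
step 13: (131952, 12413)  from 2·(49579,4664) + (32794,3085)
step 14: (313483, 29490)  from 2·(131952,12413) + (49579,4664)
…
step 16: (758918, 71393)  from 1·(445435,41903) + (313483,29490)
step 17: (1204353, 113296)  from 1·(758918,71393) + (445435,41903)
(x₁, y₁) = (1204353, 113296);  1204353² − 113·113296² = 1 ✓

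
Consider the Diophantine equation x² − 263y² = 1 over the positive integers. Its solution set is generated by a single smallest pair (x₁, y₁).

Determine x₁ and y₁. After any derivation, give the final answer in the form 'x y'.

√263 = [16; 4,1,1,1,1,15,1,1,1,1,4,32, …], period ℓ=12 (even) → k=11
step 0: (16, 1)  from 16·(1,0) + (0,1)
…
step 6: (5822, 359)  from 15·(373,23) + (227,14)
…
step 8: (12017, 741)  from 1·(6195,382) + (5822,359)
…
step 10: (30229, 1864)  from 1·(18212,1123) + (12017,741)
step 11: (139128, 8579)  from 4·(30229,1864) + (18212,1123)
fundamental: x₁=139128, y₁=8579  (since 19356600384 − 263·73599241 = 1)

139128 8579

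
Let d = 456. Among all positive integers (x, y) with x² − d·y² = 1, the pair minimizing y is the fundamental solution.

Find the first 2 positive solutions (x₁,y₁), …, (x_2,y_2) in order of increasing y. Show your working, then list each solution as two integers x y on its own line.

d=456: √d = [21; 2,1,4,1,2,42] (ℓ=6, even), read p_5/q_5
step 0: (21, 1)  from 21·(1,0) + (0,1)
…
step 2: (64, 3)  from 1·(43,2) + (21,1)
step 3: (299, 14)  from 4·(64,3) + (43,2)
step 4: (363, 17)  from 1·(299,14) + (64,3)
step 5: (1025, 48)  from 2·(363,17) + (299,14)
(x₁, y₁) = (1025, 48);  1025² − 456·48² = 1 ✓
(x_2, y_2) = (1025·1025 + 456·48·48, 1025·48 + 48·1025) = (2101249, 98400)

1025 48
2101249 98400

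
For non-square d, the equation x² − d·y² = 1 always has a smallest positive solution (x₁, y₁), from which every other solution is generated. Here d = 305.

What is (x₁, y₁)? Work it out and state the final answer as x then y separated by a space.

d=305: √d = [17; 2,6,2,34] (ℓ=4, even), read p_3/q_3
step 0: (17, 1)  from 17·(1,0) + (0,1)
step 1: (35, 2)  from 2·(17,1) + (1,0)
step 2: (227, 13)  from 6·(35,2) + (17,1)
step 3: (489, 28)  from 2·(227,13) + (35,2)
(x₁, y₁) = (489, 28);  489² − 305·28² = 1 ✓

489 28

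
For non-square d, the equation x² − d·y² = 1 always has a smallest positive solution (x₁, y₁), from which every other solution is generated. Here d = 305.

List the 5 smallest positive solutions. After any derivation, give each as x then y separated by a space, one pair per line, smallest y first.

√305 → a₀=17, period (2,6,2,34); ℓ=4 even so k=3
k=0  a_k=17  p_k/q_k = 17/1
k=1  a_k=2  p_k/q_k = 35/2
k=2  a_k=6  p_k/q_k = 227/13
k=3  a_k=2  p_k/q_k = 489/28
fundamental: x₁=489, y₁=28  (since 239121 − 305·784 = 1)
(489+28√305)^2 = 478241 + 27384√305
(489+28√305)^3 = 467719209 + 26781524√305
(489+28√305)^4 = 457428908161 + 26192303088√305
(489+28√305)^5 = 447365004462249 + 25616045638540√305

489 28
478241 27384
467719209 26781524
457428908161 26192303088
447365004462249 25616045638540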